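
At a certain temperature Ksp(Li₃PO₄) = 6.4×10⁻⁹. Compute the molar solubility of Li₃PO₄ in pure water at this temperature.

3.9×10⁻³ M

Li₃PO₄(s) ⇌ 3 Li⁺(aq) + PO₄³⁻(aq)
With molar solubility s: [Li⁺] = 3s, [PO₄³⁻] = s.
Ksp = [Li⁺]^3[PO₄³⁻] = (3s)^3 · s = 27s^4
27s^4 = 6.4×10⁻⁹  ⇒  s^4 = 2.4×10⁻¹⁰
s = 3.9×10⁻³ mol L⁻¹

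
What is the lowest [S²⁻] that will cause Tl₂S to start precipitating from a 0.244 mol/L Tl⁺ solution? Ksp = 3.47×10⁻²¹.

5.83×10⁻²⁰ M

Precipitation begins when Q = Ksp.
Tl₂S(s) ⇌ 2 Tl⁺(aq) + S²⁻(aq)
Ksp = [Tl⁺]^2[S²⁻] = [S²⁻](0.244)^2
[S²⁻] = 3.47×10⁻²¹ / (0.244)^2 = 5.83×10⁻²⁰
[S²⁻] = 5.83×10⁻²⁰ mol/L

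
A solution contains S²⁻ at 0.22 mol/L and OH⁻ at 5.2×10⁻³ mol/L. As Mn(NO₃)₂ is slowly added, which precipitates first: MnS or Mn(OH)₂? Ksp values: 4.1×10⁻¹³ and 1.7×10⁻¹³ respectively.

MnS

A salt starts to precipitate once the ion product Q reaches its Ksp.
For MnS: [Mn²⁺] = (Ksp/[S²⁻]) = 1.9×10⁻¹² mol/L
For Mn(OH)₂: [Mn²⁺] = (Ksp/[OH⁻]^2) = 6.3×10⁻⁹ mol/L
The smaller threshold [Mn²⁺] is reached first, so MnS precipitates first.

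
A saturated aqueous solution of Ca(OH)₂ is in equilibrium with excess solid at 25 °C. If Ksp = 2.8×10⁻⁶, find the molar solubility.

8.9×10⁻³ M

Ca(OH)₂(s) ⇌ Ca²⁺(aq) + 2 OH⁻(aq)
For each mole of Ca(OH)₂ that dissolves per liter, [Ca²⁺] = s and [OH⁻] = 2s; let s denote this solubility.
Ksp = [Ca²⁺][OH⁻]^2 = s · (2s)^2 = 4s^3
4s^3 = 2.8×10⁻⁶  ⇒  s^3 = 7.0×10⁻⁷
s = (7.0×10⁻⁷)^(1/3) = 8.9×10⁻³ mol/L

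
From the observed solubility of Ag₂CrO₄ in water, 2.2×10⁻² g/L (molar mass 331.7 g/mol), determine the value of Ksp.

s = (2.2×10⁻² g L⁻¹)/(331.7 g mol⁻¹) = 6.632×10⁻⁵ M
Ag₂CrO₄(s) ⇌ 2 Ag⁺(aq) + CrO₄²⁻(aq)
If s mol/L of Ag₂CrO₄ dissolves, [Ag⁺] = 2s and [CrO₄²⁻] = s.
Ksp = [Ag⁺]^2[CrO₄²⁻] = (2s)^2 · s = 4s^3
Ksp = 4 × (6.632×10⁻⁵)^3 = 1.2×10⁻¹²

Ksp = 1.2×10⁻¹²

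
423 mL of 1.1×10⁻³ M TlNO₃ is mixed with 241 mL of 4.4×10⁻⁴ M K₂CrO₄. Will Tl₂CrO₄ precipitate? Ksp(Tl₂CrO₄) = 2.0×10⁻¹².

The combined volume is 664 mL.
[Tl⁺] = (1.1×10⁻³)(423)/664 = 7.0×10⁻⁴ M
[CrO₄²⁻] = (4.4×10⁻⁴)(241)/664 = 1.6×10⁻⁴ M
Q = [Tl⁺]^2[CrO₄²⁻] = 7.8×10⁻¹¹
Q = 7.8×10⁻¹¹ > Ksp = 2.0×10⁻¹², so the solution is supersaturated and Tl₂CrO₄ precipitates.

Yes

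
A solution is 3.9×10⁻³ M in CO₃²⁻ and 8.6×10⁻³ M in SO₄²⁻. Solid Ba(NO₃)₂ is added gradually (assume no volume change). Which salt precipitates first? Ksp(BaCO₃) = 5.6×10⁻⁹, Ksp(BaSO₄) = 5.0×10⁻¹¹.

BaSO₄

Precipitation of each salt begins when its ion product equals Ksp.
For BaCO₃: [Ba²⁺] = (Ksp/[CO₃²⁻]) = 1.4×10⁻⁶ M
For BaSO₄: [Ba²⁺] = (Ksp/[SO₄²⁻]) = 5.8×10⁻⁹ M
BaSO₄ requires the lower [Ba²⁺], so it precipitates first.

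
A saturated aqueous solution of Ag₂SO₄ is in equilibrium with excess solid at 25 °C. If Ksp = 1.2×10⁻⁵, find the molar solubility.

1.4×10⁻² M

Ag₂SO₄(s) ⇌ 2 Ag⁺(aq) + SO₄²⁻(aq)
With molar solubility s: [Ag⁺] = 2s, [SO₄²⁻] = s.
Ksp = [Ag⁺]^2[SO₄²⁻] = (2s)^2 · s = 4s^3
4s^3 = 1.2×10⁻⁵  ⇒  s^3 = 3.0×10⁻⁶
s = (3.0×10⁻⁶)^(1/3) = 1.4×10⁻² M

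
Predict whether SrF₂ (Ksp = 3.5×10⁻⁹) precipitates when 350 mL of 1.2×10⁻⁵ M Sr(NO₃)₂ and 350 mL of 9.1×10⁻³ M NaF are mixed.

No

The combined volume is 700 mL.
[Sr²⁺] = (1.2×10⁻⁵)(350)/700 = 6.0×10⁻⁶ M
[F⁻] = (9.1×10⁻³)(350)/700 = 4.6×10⁻³ M
Q = [Sr²⁺][F⁻]^2 = 1.2×10⁻¹⁰
Q = 1.2×10⁻¹⁰ < Ksp = 3.5×10⁻⁹, so the solution is unsaturated and no precipitate forms.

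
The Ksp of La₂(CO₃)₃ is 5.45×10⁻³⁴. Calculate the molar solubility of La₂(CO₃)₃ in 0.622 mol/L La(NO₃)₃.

La₂(CO₃)₃(s) ⇌ 2 La³⁺(aq) + 3 CO₃²⁻(aq)
Let s be the solubility of La₂(CO₃)₃ here. The common ion gives [La³⁺] ≈ 0.622 mol/L, and [CO₃²⁻] = 3s.
Ksp = [La³⁺]^2[CO₃²⁻]^3 = (0.622)^2(3s)^3
(3s)^3 = 5.45×10⁻³⁴ / (0.622)^2 = 1.41×10⁻³³
s = 3.74×10⁻¹² mol/L

3.74×10⁻¹² M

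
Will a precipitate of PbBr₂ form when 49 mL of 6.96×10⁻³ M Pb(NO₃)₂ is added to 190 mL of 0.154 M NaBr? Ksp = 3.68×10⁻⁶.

After mixing, V = 49 mL + 190 mL = 239 mL.
[Pb²⁺] = (6.96×10⁻³)(49)/239 = 1.43×10⁻³ M
[Br⁻] = (0.154)(190)/239 = 0.122 M
Q = [Pb²⁺][Br⁻]^2 = 2.14×10⁻⁵
Since Q (2.14×10⁻⁵) exceeds Ksp (3.68×10⁻⁶), PbBr₂ will precipitate.

Yes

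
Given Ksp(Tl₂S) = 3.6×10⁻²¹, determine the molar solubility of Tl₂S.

Tl₂S(s) ⇌ 2 Tl⁺(aq) + S²⁻(aq)
With molar solubility s: [Tl⁺] = 2s, [S²⁻] = s.
Ksp = [Tl⁺]^2[S²⁻] = (2s)^2 · s = 4s^3
4s^3 = 3.6×10⁻²¹  ⇒  s^3 = 9.0×10⁻²²
Taking the 3rd root, s = 9.7×10⁻⁸ M.

9.7×10⁻⁸ M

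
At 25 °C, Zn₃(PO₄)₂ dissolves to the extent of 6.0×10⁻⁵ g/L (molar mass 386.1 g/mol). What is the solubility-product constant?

Ksp = 9.8×10⁻³³

s = (6.0×10⁻⁵ g L⁻¹)/(386.1 g mol⁻¹) = 1.554×10⁻⁷ M
Zn₃(PO₄)₂(s) ⇌ 3 Zn²⁺(aq) + 2 PO₄³⁻(aq)
Call the molar solubility s, so that [Zn²⁺] = 3s and [PO₄³⁻] = 2s.
Ksp = [Zn²⁺]^3[PO₄³⁻]^2 = (3s)^3 · (2s)^2 = 108s^5
Ksp = 108 × (1.554×10⁻⁷)^5 = 9.8×10⁻³³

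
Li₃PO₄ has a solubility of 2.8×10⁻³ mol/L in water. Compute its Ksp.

Ksp = 1.7×10⁻⁹

Li₃PO₄(s) ⇌ 3 Li⁺(aq) + PO₄³⁻(aq)
For each mole of Li₃PO₄ that dissolves per liter, [Li⁺] = 3s and [PO₄³⁻] = s; let s denote this solubility.
Ksp = [Li⁺]^3[PO₄³⁻] = (3s)^3 · s = 27s^4
Ksp = 27 × (2.8×10⁻³)^4 = 1.7×10⁻⁹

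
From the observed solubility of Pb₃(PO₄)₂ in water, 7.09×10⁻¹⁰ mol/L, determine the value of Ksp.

Pb₃(PO₄)₂(s) ⇌ 3 Pb²⁺(aq) + 2 PO₄³⁻(aq)
Call the molar solubility s, so that [Pb²⁺] = 3s and [PO₄³⁻] = 2s.
Ksp = [Pb²⁺]^3[PO₄³⁻]^2 = (3s)^3 · (2s)^2 = 108s^5
Ksp = 108 × (7.09×10⁻¹⁰)^5 = 1.93×10⁻⁴⁴

Ksp = 1.93×10⁻⁴⁴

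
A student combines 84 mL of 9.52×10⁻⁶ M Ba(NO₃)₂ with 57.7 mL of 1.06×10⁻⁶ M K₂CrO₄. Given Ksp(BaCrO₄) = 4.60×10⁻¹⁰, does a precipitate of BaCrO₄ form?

Total volume after mixing = 84 + 57.7 = 141.7 mL.
[Ba²⁺] = (9.52×10⁻⁶)(84)/141.7 = 5.64×10⁻⁶ M
[CrO₄²⁻] = (1.06×10⁻⁶)(57.7)/141.7 = 4.32×10⁻⁷ M
Q = [Ba²⁺][CrO₄²⁻] = 2.44×10⁻¹²
Q = 2.44×10⁻¹² < Ksp = 4.60×10⁻¹⁰, so the solution is unsaturated and no precipitate forms.

No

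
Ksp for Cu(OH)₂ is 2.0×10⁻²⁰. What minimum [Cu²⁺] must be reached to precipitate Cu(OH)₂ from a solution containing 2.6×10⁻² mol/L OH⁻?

Precipitation begins when Q = Ksp.
Cu(OH)₂(s) ⇌ Cu²⁺(aq) + 2 OH⁻(aq)
Ksp = [Cu²⁺][OH⁻]^2 = [Cu²⁺](2.6×10⁻²)^2
[Cu²⁺] = 2.0×10⁻²⁰ / (2.6×10⁻²)^2 = 3.0×10⁻¹⁷
[Cu²⁺] = 3.0×10⁻¹⁷ mol/L

3.0×10⁻¹⁷ M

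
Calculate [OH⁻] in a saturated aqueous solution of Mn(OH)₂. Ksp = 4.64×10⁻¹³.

Mn(OH)₂(s) ⇌ Mn²⁺(aq) + 2 OH⁻(aq)
For each mole of Mn(OH)₂ that dissolves per liter, [Mn²⁺] = s and [OH⁻] = 2s; let s denote this solubility.
Ksp = [Mn²⁺][OH⁻]^2 = s · (2s)^2 = 4s^3 = 4.64×10⁻¹³
s = 4.88×10⁻⁵ mol/L
[OH⁻] = 2s = 9.75×10⁻⁵ mol/L

9.75×10⁻⁵ M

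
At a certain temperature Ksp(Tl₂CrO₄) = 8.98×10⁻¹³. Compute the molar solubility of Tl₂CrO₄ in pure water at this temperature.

Tl₂CrO₄(s) ⇌ 2 Tl⁺(aq) + CrO₄²⁻(aq)
For each mole of Tl₂CrO₄ that dissolves per liter, [Tl⁺] = 2s and [CrO₄²⁻] = s; let s denote this solubility.
Ksp = [Tl⁺]^2[CrO₄²⁻] = (2s)^2 · s = 4s^3
4s^3 = 8.98×10⁻¹³  ⇒  s^3 = 2.25×10⁻¹³
s = 6.08×10⁻⁵ mol L⁻¹

6.08×10⁻⁵ M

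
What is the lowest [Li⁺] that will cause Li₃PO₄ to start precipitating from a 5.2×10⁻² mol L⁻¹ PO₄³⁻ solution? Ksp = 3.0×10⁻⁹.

3.9×10⁻³ M

The threshold for precipitation is Q = Ksp.
Li₃PO₄(s) ⇌ 3 Li⁺(aq) + PO₄³⁻(aq)
Ksp = [Li⁺]^3[PO₄³⁻] = [Li⁺]^3(5.2×10⁻²)
[Li⁺]^3 = 3.0×10⁻⁹ / (5.2×10⁻²) = 5.8×10⁻⁸
[Li⁺] = 3.9×10⁻³ mol L⁻¹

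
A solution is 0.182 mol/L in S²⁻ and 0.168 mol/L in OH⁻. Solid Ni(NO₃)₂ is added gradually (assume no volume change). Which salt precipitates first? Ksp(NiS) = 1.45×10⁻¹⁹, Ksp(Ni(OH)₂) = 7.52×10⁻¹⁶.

NiS

Precipitation begins when Q = Ksp.
For NiS: [Ni²⁺] = (Ksp/[S²⁻]) = 7.97×10⁻¹⁹ mol/L
For Ni(OH)₂: [Ni²⁺] = (Ksp/[OH⁻]^2) = 2.66×10⁻¹⁴ mol/L
Since NiS needs less Ni²⁺ to reach saturation, it precipitates first.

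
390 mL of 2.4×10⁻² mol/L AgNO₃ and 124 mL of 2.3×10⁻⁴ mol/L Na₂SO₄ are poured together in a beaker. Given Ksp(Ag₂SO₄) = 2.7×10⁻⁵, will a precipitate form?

No

After mixing, V = 390 mL + 124 mL = 514 mL.
[Ag⁺] = (2.4×10⁻²)(390)/514 = 1.8×10⁻² mol/L
[SO₄²⁻] = (2.3×10⁻⁴)(124)/514 = 5.5×10⁻⁵ mol/L
Q = [Ag⁺]^2[SO₄²⁻] = 1.8×10⁻⁸
Q = 1.8×10⁻⁸ < Ksp = 2.7×10⁻⁵, so the solution is unsaturated and no precipitate forms.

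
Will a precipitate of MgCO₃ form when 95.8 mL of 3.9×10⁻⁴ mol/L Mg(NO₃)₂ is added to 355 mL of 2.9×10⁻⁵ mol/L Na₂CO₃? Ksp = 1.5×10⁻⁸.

Total volume after mixing = 95.8 + 355 = 450.8 mL.
[Mg²⁺] = (3.9×10⁻⁴)(95.8)/450.8 = 8.3×10⁻⁵ mol/L
[CO₃²⁻] = (2.9×10⁻⁵)(355)/450.8 = 2.3×10⁻⁵ mol/L
Q = [Mg²⁺][CO₃²⁻] = 1.9×10⁻⁹
Since Q (1.9×10⁻⁹) is less than Ksp (1.5×10⁻⁸), no MgCO₃ precipitates.

No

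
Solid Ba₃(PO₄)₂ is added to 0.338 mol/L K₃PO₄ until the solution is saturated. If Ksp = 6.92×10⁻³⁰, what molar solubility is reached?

1.31×10⁻¹⁰ M

Ba₃(PO₄)₂(s) ⇌ 3 Ba²⁺(aq) + 2 PO₄³⁻(aq)
The solution already contains PO₄³⁻ at 0.338 mol/L. Let s be the molar solubility of Ba₃(PO₄)₂.
[PO₄³⁻] ≈ 0.338 mol/L (common ion dominates); [Ba²⁺] = 3s.
Ksp = [Ba²⁺]^3[PO₄³⁻]^2 = (3s)^3(0.338)^2
(3s)^3 = 6.92×10⁻³⁰ / (0.338)^2 = 6.06×10⁻²⁹
s = 1.31×10⁻¹⁰ mol/L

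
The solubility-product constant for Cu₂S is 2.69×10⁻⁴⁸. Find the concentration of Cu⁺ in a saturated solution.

Cu₂S(s) ⇌ 2 Cu⁺(aq) + S²⁻(aq)
Let s be the molar solubility. Then [Cu⁺] = 2s and [S²⁻] = s.
Ksp = [Cu⁺]^2[S²⁻] = (2s)^2 · s = 4s^3 = 2.69×10⁻⁴⁸
s = 8.76×10⁻¹⁷ mol L⁻¹
[Cu⁺] = 2s = 1.75×10⁻¹⁶ mol L⁻¹

1.75×10⁻¹⁶ M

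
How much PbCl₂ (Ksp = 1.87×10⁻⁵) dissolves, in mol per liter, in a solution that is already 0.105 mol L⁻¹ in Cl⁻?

1.70×10⁻³ M

PbCl₂(s) ⇌ Pb²⁺(aq) + 2 Cl⁻(aq)
With Cl⁻ already at 0.105 mol L⁻¹ and s small, take [Cl⁻] ≈ 0.105 mol L⁻¹ and [Pb²⁺] = s.
Ksp = [Pb²⁺][Cl⁻]^2 = s(0.105)^2
s = 1.87×10⁻⁵ / (0.105)^2 = 1.70×10⁻³
s = 1.70×10⁻³ mol L⁻¹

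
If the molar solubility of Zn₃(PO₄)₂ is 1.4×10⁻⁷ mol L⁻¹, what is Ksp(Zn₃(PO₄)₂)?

Ksp = 5.8×10⁻³³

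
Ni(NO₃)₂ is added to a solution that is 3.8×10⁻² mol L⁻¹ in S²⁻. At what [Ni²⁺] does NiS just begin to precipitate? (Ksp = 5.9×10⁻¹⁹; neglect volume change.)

The threshold for precipitation is Q = Ksp.
NiS(s) ⇌ Ni²⁺(aq) + S²⁻(aq)
Ksp = [Ni²⁺][S²⁻] = [Ni²⁺](3.8×10⁻²)
[Ni²⁺] = 5.9×10⁻¹⁹ / (3.8×10⁻²) = 1.6×10⁻¹⁷
[Ni²⁺] = 1.6×10⁻¹⁷ mol L⁻¹

1.6×10⁻¹⁷ M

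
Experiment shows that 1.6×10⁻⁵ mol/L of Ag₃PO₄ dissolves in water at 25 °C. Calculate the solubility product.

Ksp = 1.8×10⁻¹⁸

Ag₃PO₄(s) ⇌ 3 Ag⁺(aq) + PO₄³⁻(aq)
Call the molar solubility s, so that [Ag⁺] = 3s and [PO₄³⁻] = s.
Ksp = [Ag⁺]^3[PO₄³⁻] = (3s)^3 · s = 27s^4
Ksp = 27 × (1.6×10⁻⁵)^4 = 1.8×10⁻¹⁸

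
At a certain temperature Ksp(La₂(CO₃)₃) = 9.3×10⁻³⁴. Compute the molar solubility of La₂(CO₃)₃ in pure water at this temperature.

La₂(CO₃)₃(s) ⇌ 2 La³⁺(aq) + 3 CO₃²⁻(aq)
For each mole of La₂(CO₃)₃ that dissolves per liter, [La³⁺] = 2s and [CO₃²⁻] = 3s; let s denote this solubility.
Ksp = [La³⁺]^2[CO₃²⁻]^3 = (2s)^2 · (3s)^3 = 108s^5
108s^5 = 9.3×10⁻³⁴  ⇒  s^5 = 8.6×10⁻³⁶
s = (8.6×10⁻³⁶)^(1/5) = 9.7×10⁻⁸ mol L⁻¹

9.7×10⁻⁸ M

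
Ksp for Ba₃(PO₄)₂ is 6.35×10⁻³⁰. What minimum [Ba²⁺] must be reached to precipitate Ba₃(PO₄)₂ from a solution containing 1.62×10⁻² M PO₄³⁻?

2.89×10⁻⁹ M

Precipitation of each salt begins when its ion product equals Ksp.
Ba₃(PO₄)₂(s) ⇌ 3 Ba²⁺(aq) + 2 PO₄³⁻(aq)
Ksp = [Ba²⁺]^3[PO₄³⁻]^2 = [Ba²⁺]^3(1.62×10⁻²)^2
[Ba²⁺]^3 = 6.35×10⁻³⁰ / (1.62×10⁻²)^2 = 2.42×10⁻²⁶
[Ba²⁺] = 2.89×10⁻⁹ M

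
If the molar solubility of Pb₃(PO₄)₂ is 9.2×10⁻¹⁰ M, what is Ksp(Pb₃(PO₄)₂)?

Pb₃(PO₄)₂(s) ⇌ 3 Pb²⁺(aq) + 2 PO₄³⁻(aq)
For each mole of Pb₃(PO₄)₂ that dissolves per liter, [Pb²⁺] = 3s and [PO₄³⁻] = 2s; let s denote this solubility.
Ksp = [Pb²⁺]^3[PO₄³⁻]^2 = (3s)^3 · (2s)^2 = 108s^5
Ksp = 108 × (9.2×10⁻¹⁰)^5 = 7.1×10⁻⁴⁴

Ksp = 7.1×10⁻⁴⁴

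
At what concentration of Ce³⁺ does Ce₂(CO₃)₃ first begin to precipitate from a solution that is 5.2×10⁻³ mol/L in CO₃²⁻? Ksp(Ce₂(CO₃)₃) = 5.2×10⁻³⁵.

1.9×10⁻¹⁴ M

The threshold for precipitation is Q = Ksp.
Ce₂(CO₃)₃(s) ⇌ 2 Ce³⁺(aq) + 3 CO₃²⁻(aq)
Ksp = [Ce³⁺]^2[CO₃²⁻]^3 = [Ce³⁺]^2(5.2×10⁻³)^3
[Ce³⁺]^2 = 5.2×10⁻³⁵ / (5.2×10⁻³)^3 = 3.7×10⁻²⁸
[Ce³⁺] = 1.9×10⁻¹⁴ mol/L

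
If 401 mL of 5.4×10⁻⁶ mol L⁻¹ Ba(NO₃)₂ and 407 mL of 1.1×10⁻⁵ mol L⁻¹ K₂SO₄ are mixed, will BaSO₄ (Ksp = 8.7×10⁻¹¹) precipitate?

No

The combined volume is 808 mL.
[Ba²⁺] = (5.4×10⁻⁶)(401)/808 = 2.7×10⁻⁶ mol L⁻¹
[SO₄²⁻] = (1.1×10⁻⁵)(407)/808 = 5.5×10⁻⁶ mol L⁻¹
Q = [Ba²⁺][SO₄²⁻] = 1.5×10⁻¹¹
Q < Ksp (1.5×10⁻¹¹ vs 8.7×10⁻¹¹); the solution remains unsaturated and no precipitate forms.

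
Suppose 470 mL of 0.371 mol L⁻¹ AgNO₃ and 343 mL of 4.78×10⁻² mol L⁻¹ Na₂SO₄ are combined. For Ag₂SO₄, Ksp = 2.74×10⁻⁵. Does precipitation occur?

The combined volume is 813 mL.
[Ag⁺] = (0.371)(470)/813 = 0.214 mol L⁻¹
[SO₄²⁻] = (4.78×10⁻²)(343)/813 = 2.02×10⁻² mol L⁻¹
Q = [Ag⁺]^2[SO₄²⁻] = 9.28×10⁻⁴
Since Q (9.28×10⁻⁴) exceeds Ksp (2.74×10⁻⁵), Ag₂SO₄ will precipitate.

Yes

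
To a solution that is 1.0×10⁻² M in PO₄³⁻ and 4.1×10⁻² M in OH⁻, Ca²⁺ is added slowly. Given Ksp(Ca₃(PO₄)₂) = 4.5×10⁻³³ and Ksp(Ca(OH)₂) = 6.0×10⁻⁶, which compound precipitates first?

Ca₃(PO₄)₂

Precipitation of each salt begins when its ion product equals Ksp.
For Ca₃(PO₄)₂: [Ca²⁺] = (Ksp/[PO₄³⁻]^2)^(1/3) = 3.6×10⁻¹⁰ M
For Ca(OH)₂: [Ca²⁺] = (Ksp/[OH⁻]^2) = 3.6×10⁻³ M
The smaller threshold [Ca²⁺] is reached first, so Ca₃(PO₄)₂ precipitates first.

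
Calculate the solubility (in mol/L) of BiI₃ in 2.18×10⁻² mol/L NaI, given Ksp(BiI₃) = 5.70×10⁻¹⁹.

5.50×10⁻¹⁴ M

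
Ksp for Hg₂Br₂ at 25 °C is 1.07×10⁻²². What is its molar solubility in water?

Hg₂Br₂(s) ⇌ Hg₂²⁺(aq) + 2 Br⁻(aq)
If s mol/L of Hg₂Br₂ dissolves, [Hg₂²⁺] = s and [Br⁻] = 2s.
Ksp = [Hg₂²⁺][Br⁻]^2 = s · (2s)^2 = 4s^3
4s^3 = 1.07×10⁻²²  ⇒  s^3 = 2.68×10⁻²³
s = 2.99×10⁻⁸ mol L⁻¹

2.99×10⁻⁸ M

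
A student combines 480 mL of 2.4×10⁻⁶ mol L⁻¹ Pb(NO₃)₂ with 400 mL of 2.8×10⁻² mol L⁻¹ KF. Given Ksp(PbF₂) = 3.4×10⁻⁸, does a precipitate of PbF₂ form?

After mixing, V = 480 mL + 400 mL = 880 mL.
[Pb²⁺] = (2.4×10⁻⁶)(480)/880 = 1.3×10⁻⁶ mol L⁻¹
[F⁻] = (2.8×10⁻²)(400)/880 = 1.3×10⁻² mol L⁻¹
Q = [Pb²⁺][F⁻]^2 = 2.1×10⁻¹⁰
Q < Ksp (2.1×10⁻¹⁰ vs 3.4×10⁻⁸); the solution remains unsaturated and no precipitate forms.

No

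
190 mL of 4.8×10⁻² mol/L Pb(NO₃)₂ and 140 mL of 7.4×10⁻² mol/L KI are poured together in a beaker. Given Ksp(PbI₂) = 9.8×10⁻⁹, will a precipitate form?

The combined volume is 330 mL.
[Pb²⁺] = (4.8×10⁻²)(190)/330 = 2.8×10⁻² mol/L
[I⁻] = (7.4×10⁻²)(140)/330 = 3.1×10⁻² mol/L
Q = [Pb²⁺][I⁻]^2 = 2.7×10⁻⁵
Because Q > Ksp (2.7×10⁻⁵ vs 9.8×10⁻⁹), a precipitate of PbI₂ forms.

Yes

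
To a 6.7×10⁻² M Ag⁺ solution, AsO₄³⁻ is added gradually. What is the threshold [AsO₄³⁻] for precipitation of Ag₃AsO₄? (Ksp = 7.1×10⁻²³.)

Precipitation begins when Q = Ksp.
Ag₃AsO₄(s) ⇌ 3 Ag⁺(aq) + AsO₄³⁻(aq)
Ksp = [Ag⁺]^3[AsO₄³⁻] = [AsO₄³⁻](6.7×10⁻²)^3
[AsO₄³⁻] = 7.1×10⁻²³ / (6.7×10⁻²)^3 = 2.4×10⁻¹⁹
[AsO₄³⁻] = 2.4×10⁻¹⁹ M

2.4×10⁻¹⁹ M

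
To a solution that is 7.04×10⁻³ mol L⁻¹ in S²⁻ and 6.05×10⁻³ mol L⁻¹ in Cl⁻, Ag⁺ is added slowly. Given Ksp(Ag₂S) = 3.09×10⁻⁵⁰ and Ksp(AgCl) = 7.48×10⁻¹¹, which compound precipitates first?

Precipitation of each salt begins when its ion product equals Ksp.
For Ag₂S: [Ag⁺] = (Ksp/[S²⁻])^(1/2) = 2.10×10⁻²⁴ mol L⁻¹
For AgCl: [Ag⁺] = (Ksp/[Cl⁻]) = 1.24×10⁻⁸ mol L⁻¹
Ag₂S requires the lower [Ag⁺], so it precipitates first.

Ag₂S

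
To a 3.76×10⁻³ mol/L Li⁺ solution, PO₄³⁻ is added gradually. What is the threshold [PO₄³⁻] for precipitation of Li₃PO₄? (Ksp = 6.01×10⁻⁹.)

0.113 M

Precipitation begins when Q = Ksp.
Li₃PO₄(s) ⇌ 3 Li⁺(aq) + PO₄³⁻(aq)
Ksp = [Li⁺]^3[PO₄³⁻] = [PO₄³⁻](3.76×10⁻³)^3
[PO₄³⁻] = 6.01×10⁻⁹ / (3.76×10⁻³)^3 = 0.113
[PO₄³⁻] = 0.113 mol/L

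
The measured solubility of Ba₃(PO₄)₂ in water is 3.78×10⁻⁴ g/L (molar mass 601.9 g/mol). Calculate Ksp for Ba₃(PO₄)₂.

Convert to molarity: s = 3.78×10⁻⁴ / 601.9 = 6.2801×10⁻⁷ mol/L
Ba₃(PO₄)₂(s) ⇌ 3 Ba²⁺(aq) + 2 PO₄³⁻(aq)
With molar solubility s: [Ba²⁺] = 3s, [PO₄³⁻] = 2s.
Ksp = [Ba²⁺]^3[PO₄³⁻]^2 = (3s)^3 · (2s)^2 = 108s^5
Ksp = 108 × (6.2801×10⁻⁷)^5 = 1.06×10⁻²⁹

Ksp = 1.06×10⁻²⁹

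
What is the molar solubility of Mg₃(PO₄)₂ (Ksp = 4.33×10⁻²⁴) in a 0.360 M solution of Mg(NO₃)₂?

Mg₃(PO₄)₂(s) ⇌ 3 Mg²⁺(aq) + 2 PO₄³⁻(aq)
Mg²⁺ is already present at 0.360 M. If s mol/L of Mg₃(PO₄)₂ dissolves, [PO₄³⁻] = 2s while [Mg²⁺] ≈ 0.360 M.
Ksp = [Mg²⁺]^3[PO₄³⁻]^2 = (0.360)^3(2s)^2
(2s)^2 = 4.33×10⁻²⁴ / (0.360)^3 = 9.28×10⁻²³
s = 4.82×10⁻¹² M

4.82×10⁻¹² M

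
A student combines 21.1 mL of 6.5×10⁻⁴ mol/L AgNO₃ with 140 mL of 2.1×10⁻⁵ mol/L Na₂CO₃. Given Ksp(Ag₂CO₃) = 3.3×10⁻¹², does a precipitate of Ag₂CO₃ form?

No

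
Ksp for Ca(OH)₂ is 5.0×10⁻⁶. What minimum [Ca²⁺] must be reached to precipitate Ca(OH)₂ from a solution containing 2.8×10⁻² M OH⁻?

6.4×10⁻³ M

A salt starts to precipitate once the ion product Q reaches its Ksp.
Ca(OH)₂(s) ⇌ Ca²⁺(aq) + 2 OH⁻(aq)
Ksp = [Ca²⁺][OH⁻]^2 = [Ca²⁺](2.8×10⁻²)^2
[Ca²⁺] = 5.0×10⁻⁶ / (2.8×10⁻²)^2 = 6.4×10⁻³
[Ca²⁺] = 6.4×10⁻³ M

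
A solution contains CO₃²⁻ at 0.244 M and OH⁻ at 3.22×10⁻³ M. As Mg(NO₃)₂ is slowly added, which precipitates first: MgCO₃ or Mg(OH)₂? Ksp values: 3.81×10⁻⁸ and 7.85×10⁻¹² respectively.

MgCO₃

A salt starts to precipitate once the ion product Q reaches its Ksp.
For MgCO₃: [Mg²⁺] = (Ksp/[CO₃²⁻]) = 1.56×10⁻⁷ M
For Mg(OH)₂: [Mg²⁺] = (Ksp/[OH⁻]^2) = 7.57×10⁻⁷ M
The smaller threshold [Mg²⁺] is reached first, so MgCO₃ precipitates first.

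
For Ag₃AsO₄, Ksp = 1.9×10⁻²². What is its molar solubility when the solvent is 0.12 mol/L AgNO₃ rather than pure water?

Ag₃AsO₄(s) ⇌ 3 Ag⁺(aq) + AsO₄³⁻(aq)
Let s be the solubility of Ag₃AsO₄ here. The common ion gives [Ag⁺] ≈ 0.12 mol/L, and [AsO₄³⁻] = s.
Ksp = [Ag⁺]^3[AsO₄³⁻] = (0.12)^3s
s = 1.9×10⁻²² / (0.12)^3 = 1.1×10⁻¹⁹
s = 1.1×10⁻¹⁹ mol/L

1.1×10⁻¹⁹ M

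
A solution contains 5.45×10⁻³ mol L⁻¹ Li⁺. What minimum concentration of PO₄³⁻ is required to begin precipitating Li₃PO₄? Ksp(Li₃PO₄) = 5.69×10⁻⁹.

3.51×10⁻² M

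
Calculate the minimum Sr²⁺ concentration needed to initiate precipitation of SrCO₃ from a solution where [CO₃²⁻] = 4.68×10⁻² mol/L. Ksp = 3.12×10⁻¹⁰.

The threshold for precipitation is Q = Ksp.
SrCO₃(s) ⇌ Sr²⁺(aq) + CO₃²⁻(aq)
Ksp = [Sr²⁺][CO₃²⁻] = [Sr²⁺](4.68×10⁻²)
[Sr²⁺] = 3.12×10⁻¹⁰ / (4.68×10⁻²) = 6.67×10⁻⁹
[Sr²⁺] = 6.67×10⁻⁹ mol/L

6.67×10⁻⁹ M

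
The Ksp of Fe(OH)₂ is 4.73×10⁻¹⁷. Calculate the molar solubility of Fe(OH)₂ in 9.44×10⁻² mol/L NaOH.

Fe(OH)₂(s) ⇌ Fe²⁺(aq) + 2 OH⁻(aq)
With OH⁻ already at 9.44×10⁻² mol/L and s small, take [OH⁻] ≈ 9.44×10⁻² mol/L and [Fe²⁺] = s.
Ksp = [Fe²⁺][OH⁻]^2 = s(9.44×10⁻²)^2
s = 4.73×10⁻¹⁷ / (9.44×10⁻²)^2 = 5.31×10⁻¹⁵
s = 5.31×10⁻¹⁵ mol/L

5.31×10⁻¹⁵ M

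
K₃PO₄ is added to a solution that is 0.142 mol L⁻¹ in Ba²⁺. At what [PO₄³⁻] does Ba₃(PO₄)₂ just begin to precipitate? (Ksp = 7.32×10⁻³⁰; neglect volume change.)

5.06×10⁻¹⁴ M

Precipitation of each salt begins when its ion product equals Ksp.
Ba₃(PO₄)₂(s) ⇌ 3 Ba²⁺(aq) + 2 PO₄³⁻(aq)
Ksp = [Ba²⁺]^3[PO₄³⁻]^2 = [PO₄³⁻]^2(0.142)^3
[PO₄³⁻]^2 = 7.32×10⁻³⁰ / (0.142)^3 = 2.56×10⁻²⁷
[PO₄³⁻] = 5.06×10⁻¹⁴ mol L⁻¹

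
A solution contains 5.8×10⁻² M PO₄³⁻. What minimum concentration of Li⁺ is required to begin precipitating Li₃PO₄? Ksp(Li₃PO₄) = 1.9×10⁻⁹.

Precipitation begins when Q = Ksp.
Li₃PO₄(s) ⇌ 3 Li⁺(aq) + PO₄³⁻(aq)
Ksp = [Li⁺]^3[PO₄³⁻] = [Li⁺]^3(5.8×10⁻²)
[Li⁺]^3 = 1.9×10⁻⁹ / (5.8×10⁻²) = 3.3×10⁻⁸
[Li⁺] = 3.2×10⁻³ M

3.2×10⁻³ M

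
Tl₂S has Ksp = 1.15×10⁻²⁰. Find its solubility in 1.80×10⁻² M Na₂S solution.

Tl₂S(s) ⇌ 2 Tl⁺(aq) + S²⁻(aq)
With S²⁻ already at 1.80×10⁻² M and s small, take [S²⁻] ≈ 1.80×10⁻² M and [Tl⁺] = 2s.
Ksp = [Tl⁺]^2[S²⁻] = (2s)^2(1.80×10⁻²)
(2s)^2 = 1.15×10⁻²⁰ / (1.80×10⁻²) = 6.39×10⁻¹⁹
s = 4.00×10⁻¹⁰ M

4.00×10⁻¹⁰ M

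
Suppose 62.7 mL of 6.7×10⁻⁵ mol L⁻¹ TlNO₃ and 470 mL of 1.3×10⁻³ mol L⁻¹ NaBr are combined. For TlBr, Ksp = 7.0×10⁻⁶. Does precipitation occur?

No

Total volume after mixing = 62.7 + 470 = 532.7 mL.
[Tl⁺] = (6.7×10⁻⁵)(62.7)/532.7 = 7.9×10⁻⁶ mol L⁻¹
[Br⁻] = (1.3×10⁻³)(470)/532.7 = 1.1×10⁻³ mol L⁻¹
Q = [Tl⁺][Br⁻] = 9.0×10⁻⁹
Q = 9.0×10⁻⁹ < Ksp = 7.0×10⁻⁶, so the solution is unsaturated and no precipitate forms.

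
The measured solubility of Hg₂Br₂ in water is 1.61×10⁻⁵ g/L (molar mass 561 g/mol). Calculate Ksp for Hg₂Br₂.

Molar solubility s = (1.61×10⁻⁵ g/L) / (561 g/mol) = 2.8699×10⁻⁸ mol/L
Hg₂Br₂(s) ⇌ Hg₂²⁺(aq) + 2 Br⁻(aq)
For each mole of Hg₂Br₂ that dissolves per liter, [Hg₂²⁺] = s and [Br⁻] = 2s; let s denote this solubility.
Ksp = [Hg₂²⁺][Br⁻]^2 = s · (2s)^2 = 4s^3
Ksp = 4 × (2.8699×10⁻⁸)^3 = 9.45×10⁻²³

Ksp = 9.45×10⁻²³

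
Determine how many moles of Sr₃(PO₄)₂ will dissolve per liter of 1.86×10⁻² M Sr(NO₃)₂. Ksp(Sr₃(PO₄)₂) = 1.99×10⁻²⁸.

Sr₃(PO₄)₂(s) ⇌ 3 Sr²⁺(aq) + 2 PO₄³⁻(aq)
With Sr²⁺ already at 1.86×10⁻² M and s small, take [Sr²⁺] ≈ 1.86×10⁻² M and [PO₄³⁻] = 2s.
Ksp = [Sr²⁺]^3[PO₄³⁻]^2 = (1.86×10⁻²)^3(2s)^2
(2s)^2 = 1.99×10⁻²⁸ / (1.86×10⁻²)^3 = 3.09×10⁻²³
s = 2.78×10⁻¹² M

2.78×10⁻¹² M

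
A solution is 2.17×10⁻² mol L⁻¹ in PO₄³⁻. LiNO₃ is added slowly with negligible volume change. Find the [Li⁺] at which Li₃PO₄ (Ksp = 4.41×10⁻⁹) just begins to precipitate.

5.88×10⁻³ M

The threshold for precipitation is Q = Ksp.
Li₃PO₄(s) ⇌ 3 Li⁺(aq) + PO₄³⁻(aq)
Ksp = [Li⁺]^3[PO₄³⁻] = [Li⁺]^3(2.17×10⁻²)
[Li⁺]^3 = 4.41×10⁻⁹ / (2.17×10⁻²) = 2.03×10⁻⁷
[Li⁺] = 5.88×10⁻³ mol L⁻¹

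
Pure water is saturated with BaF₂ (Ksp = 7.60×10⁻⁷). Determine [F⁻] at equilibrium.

BaF₂(s) ⇌ Ba²⁺(aq) + 2 F⁻(aq)
Call the molar solubility s, so that [Ba²⁺] = s and [F⁻] = 2s.
Ksp = [Ba²⁺][F⁻]^2 = s · (2s)^2 = 4s^3 = 7.60×10⁻⁷
s = 5.75×10⁻³ mol/L
[F⁻] = 2s = 1.15×10⁻² mol/L

1.15×10⁻² M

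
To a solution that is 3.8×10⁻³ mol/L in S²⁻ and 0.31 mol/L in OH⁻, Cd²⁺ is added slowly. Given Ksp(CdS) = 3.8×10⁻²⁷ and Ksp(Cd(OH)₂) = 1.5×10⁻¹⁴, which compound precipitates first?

CdS

The threshold for precipitation is Q = Ksp.
For CdS: [Cd²⁺] = (Ksp/[S²⁻]) = 1.0×10⁻²⁴ mol/L
For Cd(OH)₂: [Cd²⁺] = (Ksp/[OH⁻]^2) = 1.6×10⁻¹³ mol/L
CdS requires the lower [Cd²⁺], so it precipitates first.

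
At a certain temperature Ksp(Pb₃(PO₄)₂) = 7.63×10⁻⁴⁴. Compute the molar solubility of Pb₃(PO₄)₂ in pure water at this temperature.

9.33×10⁻¹⁰ M

Pb₃(PO₄)₂(s) ⇌ 3 Pb²⁺(aq) + 2 PO₄³⁻(aq)
Let s be the molar solubility. Then [Pb²⁺] = 3s and [PO₄³⁻] = 2s.
Ksp = [Pb²⁺]^3[PO₄³⁻]^2 = (3s)^3 · (2s)^2 = 108s^5
108s^5 = 7.63×10⁻⁴⁴  ⇒  s^5 = 7.06×10⁻⁴⁶
s = 9.33×10⁻¹⁰ M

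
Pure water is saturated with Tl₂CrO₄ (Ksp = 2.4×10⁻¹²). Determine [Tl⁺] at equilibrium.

Tl₂CrO₄(s) ⇌ 2 Tl⁺(aq) + CrO₄²⁻(aq)
Let s be the molar solubility. Then [Tl⁺] = 2s and [CrO₄²⁻] = s.
Ksp = [Tl⁺]^2[CrO₄²⁻] = (2s)^2 · s = 4s^3 = 2.4×10⁻¹²
s = 8.4×10⁻⁵ M
[Tl⁺] = 2s = 1.7×10⁻⁴ M

1.7×10⁻⁴ M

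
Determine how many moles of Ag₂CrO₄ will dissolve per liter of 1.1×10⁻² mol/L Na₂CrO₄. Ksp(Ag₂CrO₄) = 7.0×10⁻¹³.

4.0×10⁻⁶ M

Ag₂CrO₄(s) ⇌ 2 Ag⁺(aq) + CrO₄²⁻(aq)
Let s be the solubility of Ag₂CrO₄ here. The common ion gives [CrO₄²⁻] ≈ 1.1×10⁻² mol/L, and [Ag⁺] = 2s.
Ksp = [Ag⁺]^2[CrO₄²⁻] = (2s)^2(1.1×10⁻²)
(2s)^2 = 7.0×10⁻¹³ / (1.1×10⁻²) = 6.4×10⁻¹¹
s = 4.0×10⁻⁶ mol/L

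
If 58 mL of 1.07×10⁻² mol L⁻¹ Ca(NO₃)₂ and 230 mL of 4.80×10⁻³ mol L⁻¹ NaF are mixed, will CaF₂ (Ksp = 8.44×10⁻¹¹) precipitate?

Total volume after mixing = 58 + 230 = 288 mL.
[Ca²⁺] = (1.07×10⁻²)(58)/288 = 2.15×10⁻³ mol L⁻¹
[F⁻] = (4.80×10⁻³)(230)/288 = 3.83×10⁻³ mol L⁻¹
Q = [Ca²⁺][F⁻]^2 = 3.17×10⁻⁸
Q = 3.17×10⁻⁸ > Ksp = 8.44×10⁻¹¹, so the solution is supersaturated and CaF₂ precipitates.

Yes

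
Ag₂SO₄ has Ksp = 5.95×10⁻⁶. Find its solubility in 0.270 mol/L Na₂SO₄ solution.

Ag₂SO₄(s) ⇌ 2 Ag⁺(aq) + SO₄²⁻(aq)
With SO₄²⁻ already at 0.270 mol/L and s small, take [SO₄²⁻] ≈ 0.270 mol/L and [Ag⁺] = 2s.
Ksp = [Ag⁺]^2[SO₄²⁻] = (2s)^2(0.270)
(2s)^2 = 5.95×10⁻⁶ / (0.270) = 2.20×10⁻⁵
s = 2.35×10⁻³ mol/L

2.35×10⁻³ M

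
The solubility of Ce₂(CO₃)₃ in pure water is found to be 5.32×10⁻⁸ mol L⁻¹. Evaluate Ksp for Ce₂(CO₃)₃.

Ce₂(CO₃)₃(s) ⇌ 2 Ce³⁺(aq) + 3 CO₃²⁻(aq)
Let s be the molar solubility. Then [Ce³⁺] = 2s and [CO₃²⁻] = 3s.
Ksp = [Ce³⁺]^2[CO₃²⁻]^3 = (2s)^2 · (3s)^3 = 108s^5
Ksp = 108 × (5.32×10⁻⁸)^5 = 4.60×10⁻³⁵

Ksp = 4.60×10⁻³⁵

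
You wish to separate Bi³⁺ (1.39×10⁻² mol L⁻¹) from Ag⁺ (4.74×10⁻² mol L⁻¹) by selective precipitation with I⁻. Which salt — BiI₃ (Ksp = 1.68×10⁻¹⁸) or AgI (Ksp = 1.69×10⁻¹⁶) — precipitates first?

AgI

Precipitation begins when Q = Ksp.
For BiI₃: [I⁻] = (Ksp/[Bi³⁺])^(1/3) = 4.94×10⁻⁶ mol L⁻¹
For AgI: [I⁻] = (Ksp/[Ag⁺]) = 3.57×10⁻¹⁵ mol L⁻¹
The smaller threshold [I⁻] is reached first, so AgI precipitates first.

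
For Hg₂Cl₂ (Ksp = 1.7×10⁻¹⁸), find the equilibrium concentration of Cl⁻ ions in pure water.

Hg₂Cl₂(s) ⇌ Hg₂²⁺(aq) + 2 Cl⁻(aq)
With molar solubility s: [Hg₂²⁺] = s, [Cl⁻] = 2s.
Ksp = [Hg₂²⁺][Cl⁻]^2 = s · (2s)^2 = 4s^3 = 1.7×10⁻¹⁸
s = 7.5×10⁻⁷ mol/L
[Cl⁻] = 2s = 1.5×10⁻⁶ mol/L

1.5×10⁻⁶ M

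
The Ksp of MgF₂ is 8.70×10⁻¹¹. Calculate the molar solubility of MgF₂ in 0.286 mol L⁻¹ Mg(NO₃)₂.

MgF₂(s) ⇌ Mg²⁺(aq) + 2 F⁻(aq)
With Mg²⁺ already at 0.286 mol L⁻¹ and s small, take [Mg²⁺] ≈ 0.286 mol L⁻¹ and [F⁻] = 2s.
Ksp = [Mg²⁺][F⁻]^2 = (0.286)(2s)^2
(2s)^2 = 8.70×10⁻¹¹ / (0.286) = 3.04×10⁻¹⁰
s = 8.72×10⁻⁶ mol L⁻¹

8.72×10⁻⁶ M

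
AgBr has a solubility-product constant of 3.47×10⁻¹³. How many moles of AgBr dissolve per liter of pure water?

AgBr(s) ⇌ Ag⁺(aq) + Br⁻(aq)
For each mole of AgBr that dissolves per liter, [Ag⁺] = s and [Br⁻] = s; let s denote this solubility.
Ksp = [Ag⁺][Br⁻] = s · s = s^2
s^2 = 3.47×10⁻¹³
s = (3.47×10⁻¹³)^(1/2) = 5.89×10⁻⁷ mol L⁻¹

5.89×10⁻⁷ M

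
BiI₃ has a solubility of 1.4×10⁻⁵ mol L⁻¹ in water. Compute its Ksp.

Ksp = 1.0×10⁻¹⁸

BiI₃(s) ⇌ Bi³⁺(aq) + 3 I⁻(aq)
If s mol/L of BiI₃ dissolves, [Bi³⁺] = s and [I⁻] = 3s.
Ksp = [Bi³⁺][I⁻]^3 = s · (3s)^3 = 27s^4
Ksp = 27 × (1.4×10⁻⁵)^4 = 1.0×10⁻¹⁸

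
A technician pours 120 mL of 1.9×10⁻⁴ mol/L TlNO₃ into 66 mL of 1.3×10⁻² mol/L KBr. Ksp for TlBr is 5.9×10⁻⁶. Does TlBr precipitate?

No

Total volume after mixing = 120 + 66 = 186 mL.
[Tl⁺] = (1.9×10⁻⁴)(120)/186 = 1.2×10⁻⁴ mol/L
[Br⁻] = (1.3×10⁻²)(66)/186 = 4.6×10⁻³ mol/L
Q = [Tl⁺][Br⁻] = 5.7×10⁻⁷
Q = 5.7×10⁻⁷ < Ksp = 5.9×10⁻⁶, so the solution is unsaturated and no precipitate forms.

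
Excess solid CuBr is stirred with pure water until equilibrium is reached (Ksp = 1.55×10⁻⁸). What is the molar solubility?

CuBr(s) ⇌ Cu⁺(aq) + Br⁻(aq)
For each mole of CuBr that dissolves per liter, [Cu⁺] = s and [Br⁻] = s; let s denote this solubility.
Ksp = [Cu⁺][Br⁻] = s · s = s^2
s^2 = 1.55×10⁻⁸
s = (1.55×10⁻⁸)^(1/2) = 1.24×10⁻⁴ mol/L

1.24×10⁻⁴ M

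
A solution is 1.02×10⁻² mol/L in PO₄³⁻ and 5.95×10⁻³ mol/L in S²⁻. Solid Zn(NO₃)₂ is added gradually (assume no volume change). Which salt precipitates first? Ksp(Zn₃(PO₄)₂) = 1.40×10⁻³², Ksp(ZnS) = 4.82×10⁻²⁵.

Precipitation begins when Q = Ksp.
For Zn₃(PO₄)₂: [Zn²⁺] = (Ksp/[PO₄³⁻]^2)^(1/3) = 5.12×10⁻¹⁰ mol/L
For ZnS: [Zn²⁺] = (Ksp/[S²⁻]) = 8.10×10⁻²³ mol/L
The smaller threshold [Zn²⁺] is reached first, so ZnS precipitates first.

ZnS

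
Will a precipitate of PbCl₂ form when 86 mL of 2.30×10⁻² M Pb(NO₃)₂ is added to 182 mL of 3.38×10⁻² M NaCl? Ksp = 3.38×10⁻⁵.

No

Total volume after mixing = 86 + 182 = 268 mL.
[Pb²⁺] = (2.30×10⁻²)(86)/268 = 7.38×10⁻³ M
[Cl⁻] = (3.38×10⁻²)(182)/268 = 2.30×10⁻² M
Q = [Pb²⁺][Cl⁻]^2 = 3.89×10⁻⁶
Q = 3.89×10⁻⁶ < Ksp = 3.38×10⁻⁵, so the solution is unsaturated and no precipitate forms.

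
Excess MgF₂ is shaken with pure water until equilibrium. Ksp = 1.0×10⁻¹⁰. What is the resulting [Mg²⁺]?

2.9×10⁻⁴ M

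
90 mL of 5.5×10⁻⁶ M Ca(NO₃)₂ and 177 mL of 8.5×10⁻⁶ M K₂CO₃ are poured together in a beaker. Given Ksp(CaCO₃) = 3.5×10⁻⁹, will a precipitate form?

No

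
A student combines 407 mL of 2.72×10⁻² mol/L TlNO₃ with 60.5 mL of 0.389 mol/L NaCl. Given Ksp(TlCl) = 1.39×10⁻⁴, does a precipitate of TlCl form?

Yes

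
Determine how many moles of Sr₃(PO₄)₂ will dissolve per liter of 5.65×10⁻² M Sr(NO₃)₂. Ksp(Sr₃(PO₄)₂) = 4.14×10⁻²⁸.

Sr₃(PO₄)₂(s) ⇌ 3 Sr²⁺(aq) + 2 PO₄³⁻(aq)
The solution already contains Sr²⁺ at 5.65×10⁻² M. Let s be the molar solubility of Sr₃(PO₄)₂.
[Sr²⁺] ≈ 5.65×10⁻² M (common ion dominates); [PO₄³⁻] = 2s.
Ksp = [Sr²⁺]^3[PO₄³⁻]^2 = (5.65×10⁻²)^3(2s)^2
(2s)^2 = 4.14×10⁻²⁸ / (5.65×10⁻²)^3 = 2.30×10⁻²⁴
s = 7.58×10⁻¹³ M

7.58×10⁻¹³ M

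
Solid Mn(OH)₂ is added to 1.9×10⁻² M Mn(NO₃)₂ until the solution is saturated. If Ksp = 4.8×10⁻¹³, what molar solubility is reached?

2.5×10⁻⁶ M

Mn(OH)₂(s) ⇌ Mn²⁺(aq) + 2 OH⁻(aq)
With Mn²⁺ already at 1.9×10⁻² M and s small, take [Mn²⁺] ≈ 1.9×10⁻² M and [OH⁻] = 2s.
Ksp = [Mn²⁺][OH⁻]^2 = (1.9×10⁻²)(2s)^2
(2s)^2 = 4.8×10⁻¹³ / (1.9×10⁻²) = 2.5×10⁻¹¹
s = 2.5×10⁻⁶ M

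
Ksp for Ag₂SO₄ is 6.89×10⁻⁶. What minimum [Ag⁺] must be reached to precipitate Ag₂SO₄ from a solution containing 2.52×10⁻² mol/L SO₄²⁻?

1.65×10⁻² M

Precipitation of each salt begins when its ion product equals Ksp.
Ag₂SO₄(s) ⇌ 2 Ag⁺(aq) + SO₄²⁻(aq)
Ksp = [Ag⁺]^2[SO₄²⁻] = [Ag⁺]^2(2.52×10⁻²)
[Ag⁺]^2 = 6.89×10⁻⁶ / (2.52×10⁻²) = 2.73×10⁻⁴
[Ag⁺] = 1.65×10⁻² mol/L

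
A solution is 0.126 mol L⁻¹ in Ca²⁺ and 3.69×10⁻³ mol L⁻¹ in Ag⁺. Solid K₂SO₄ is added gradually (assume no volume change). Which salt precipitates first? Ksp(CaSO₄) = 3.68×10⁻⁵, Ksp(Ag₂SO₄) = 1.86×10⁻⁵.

CaSO₄

The threshold for precipitation is Q = Ksp.
For CaSO₄: [SO₄²⁻] = (Ksp/[Ca²⁺]) = 2.92×10⁻⁴ mol L⁻¹
For Ag₂SO₄: [SO₄²⁻] = (Ksp/[Ag⁺]^2) = 1.37 mol L⁻¹
Since CaSO₄ needs less SO₄²⁻ to reach saturation, it precipitates first.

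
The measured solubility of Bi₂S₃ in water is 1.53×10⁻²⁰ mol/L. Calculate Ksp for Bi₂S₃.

Bi₂S₃(s) ⇌ 2 Bi³⁺(aq) + 3 S²⁻(aq)
Call the molar solubility s, so that [Bi³⁺] = 2s and [S²⁻] = 3s.
Ksp = [Bi³⁺]^2[S²⁻]^3 = (2s)^2 · (3s)^3 = 108s^5
Ksp = 108 × (1.53×10⁻²⁰)^5 = 9.05×10⁻⁹⁸

Ksp = 9.05×10⁻⁹⁸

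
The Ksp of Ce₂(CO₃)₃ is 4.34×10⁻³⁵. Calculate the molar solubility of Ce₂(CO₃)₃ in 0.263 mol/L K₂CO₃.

2.44×10⁻¹⁷ M

Ce₂(CO₃)₃(s) ⇌ 2 Ce³⁺(aq) + 3 CO₃²⁻(aq)
Let s be the solubility of Ce₂(CO₃)₃ here. The common ion gives [CO₃²⁻] ≈ 0.263 mol/L, and [Ce³⁺] = 2s.
Ksp = [Ce³⁺]^2[CO₃²⁻]^3 = (2s)^2(0.263)^3
(2s)^2 = 4.34×10⁻³⁵ / (0.263)^3 = 2.39×10⁻³³
s = 2.44×10⁻¹⁷ mol/L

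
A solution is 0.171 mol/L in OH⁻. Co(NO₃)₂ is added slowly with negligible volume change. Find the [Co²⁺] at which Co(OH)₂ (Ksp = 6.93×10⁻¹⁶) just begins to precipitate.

2.37×10⁻¹⁴ M

The threshold for precipitation is Q = Ksp.
Co(OH)₂(s) ⇌ Co²⁺(aq) + 2 OH⁻(aq)
Ksp = [Co²⁺][OH⁻]^2 = [Co²⁺](0.171)^2
[Co²⁺] = 6.93×10⁻¹⁶ / (0.171)^2 = 2.37×10⁻¹⁴
[Co²⁺] = 2.37×10⁻¹⁴ mol/L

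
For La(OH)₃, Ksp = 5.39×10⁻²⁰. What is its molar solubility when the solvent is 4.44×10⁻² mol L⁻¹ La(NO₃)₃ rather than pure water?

3.56×10⁻⁷ M

La(OH)₃(s) ⇌ La³⁺(aq) + 3 OH⁻(aq)
With La³⁺ already at 4.44×10⁻² mol L⁻¹ and s small, take [La³⁺] ≈ 4.44×10⁻² mol L⁻¹ and [OH⁻] = 3s.
Ksp = [La³⁺][OH⁻]^3 = (4.44×10⁻²)(3s)^3
(3s)^3 = 5.39×10⁻²⁰ / (4.44×10⁻²) = 1.21×10⁻¹⁸
s = 3.56×10⁻⁷ mol L⁻¹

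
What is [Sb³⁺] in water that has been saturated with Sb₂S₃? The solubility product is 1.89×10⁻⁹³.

2.24×10⁻¹⁹ M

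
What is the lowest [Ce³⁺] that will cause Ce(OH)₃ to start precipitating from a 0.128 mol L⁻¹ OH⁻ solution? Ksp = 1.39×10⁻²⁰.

6.63×10⁻¹⁸ M

Precipitation of each salt begins when its ion product equals Ksp.
Ce(OH)₃(s) ⇌ Ce³⁺(aq) + 3 OH⁻(aq)
Ksp = [Ce³⁺][OH⁻]^3 = [Ce³⁺](0.128)^3
[Ce³⁺] = 1.39×10⁻²⁰ / (0.128)^3 = 6.63×10⁻¹⁸
[Ce³⁺] = 6.63×10⁻¹⁸ mol L⁻¹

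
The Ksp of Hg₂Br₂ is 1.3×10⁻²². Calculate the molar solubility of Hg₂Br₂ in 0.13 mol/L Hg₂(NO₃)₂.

1.6×10⁻¹¹ M

Hg₂Br₂(s) ⇌ Hg₂²⁺(aq) + 2 Br⁻(aq)
Let s be the solubility of Hg₂Br₂ here. The common ion gives [Hg₂²⁺] ≈ 0.13 mol/L, and [Br⁻] = 2s.
Ksp = [Hg₂²⁺][Br⁻]^2 = (0.13)(2s)^2
(2s)^2 = 1.3×10⁻²² / (0.13) = 1.0×10⁻²¹
s = 1.6×10⁻¹¹ mol/L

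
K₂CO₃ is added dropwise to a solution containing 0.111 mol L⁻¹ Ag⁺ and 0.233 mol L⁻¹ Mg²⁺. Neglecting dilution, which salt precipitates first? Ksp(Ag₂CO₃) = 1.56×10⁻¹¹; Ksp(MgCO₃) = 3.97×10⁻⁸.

Ag₂CO₃

Precipitation begins when Q = Ksp.
For Ag₂CO₃: [CO₃²⁻] = (Ksp/[Ag⁺]^2) = 1.27×10⁻⁹ mol L⁻¹
For MgCO₃: [CO₃²⁻] = (Ksp/[Mg²⁺]) = 1.70×10⁻⁷ mol L⁻¹
The smaller threshold [CO₃²⁻] is reached first, so Ag₂CO₃ precipitates first.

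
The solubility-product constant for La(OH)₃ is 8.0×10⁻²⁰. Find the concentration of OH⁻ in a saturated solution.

2.2×10⁻⁵ M

La(OH)₃(s) ⇌ La³⁺(aq) + 3 OH⁻(aq)
If s mol/L of La(OH)₃ dissolves, [La³⁺] = s and [OH⁻] = 3s.
Ksp = [La³⁺][OH⁻]^3 = s · (3s)^3 = 27s^4 = 8.0×10⁻²⁰
s = 7.4×10⁻⁶ mol/L
[OH⁻] = 3s = 2.2×10⁻⁵ mol/L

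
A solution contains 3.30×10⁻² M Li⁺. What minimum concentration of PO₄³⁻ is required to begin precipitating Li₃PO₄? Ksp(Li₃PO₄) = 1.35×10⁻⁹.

3.76×10⁻⁵ M

The threshold for precipitation is Q = Ksp.
Li₃PO₄(s) ⇌ 3 Li⁺(aq) + PO₄³⁻(aq)
Ksp = [Li⁺]^3[PO₄³⁻] = [PO₄³⁻](3.30×10⁻²)^3
[PO₄³⁻] = 1.35×10⁻⁹ / (3.30×10⁻²)^3 = 3.76×10⁻⁵
[PO₄³⁻] = 3.76×10⁻⁵ M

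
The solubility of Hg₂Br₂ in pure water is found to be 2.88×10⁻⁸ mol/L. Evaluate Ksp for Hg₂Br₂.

Hg₂Br₂(s) ⇌ Hg₂²⁺(aq) + 2 Br⁻(aq)
Let s be the molar solubility. Then [Hg₂²⁺] = s and [Br⁻] = 2s.
Ksp = [Hg₂²⁺][Br⁻]^2 = s · (2s)^2 = 4s^3
Ksp = 4 × (2.88×10⁻⁸)^3 = 9.56×10⁻²³

Ksp = 9.56×10⁻²³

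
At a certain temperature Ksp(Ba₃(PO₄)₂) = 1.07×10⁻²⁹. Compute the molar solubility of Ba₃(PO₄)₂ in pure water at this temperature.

6.30×10⁻⁷ M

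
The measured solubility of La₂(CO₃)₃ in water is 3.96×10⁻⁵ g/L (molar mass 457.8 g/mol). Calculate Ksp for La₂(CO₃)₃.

Ksp = 5.23×10⁻³⁴

Convert to molarity: s = 3.96×10⁻⁵ / 457.8 = 8.6501×10⁻⁸ mol/L
La₂(CO₃)₃(s) ⇌ 2 La³⁺(aq) + 3 CO₃²⁻(aq)
Let s be the molar solubility. Then [La³⁺] = 2s and [CO₃²⁻] = 3s.
Ksp = [La³⁺]^2[CO₃²⁻]^3 = (2s)^2 · (3s)^3 = 108s^5
Ksp = 108 × (8.6501×10⁻⁸)^5 = 5.23×10⁻³⁴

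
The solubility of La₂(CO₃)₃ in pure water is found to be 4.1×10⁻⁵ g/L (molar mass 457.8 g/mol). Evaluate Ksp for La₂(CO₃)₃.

Ksp = 6.2×10⁻³⁴

s = (4.1×10⁻⁵ g L⁻¹)/(457.8 g mol⁻¹) = 8.956×10⁻⁸ M
La₂(CO₃)₃(s) ⇌ 2 La³⁺(aq) + 3 CO₃²⁻(aq)
Let s be the molar solubility. Then [La³⁺] = 2s and [CO₃²⁻] = 3s.
Ksp = [La³⁺]^2[CO₃²⁻]^3 = (2s)^2 · (3s)^3 = 108s^5
Ksp = 108 × (8.956×10⁻⁸)^5 = 6.2×10⁻³⁴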